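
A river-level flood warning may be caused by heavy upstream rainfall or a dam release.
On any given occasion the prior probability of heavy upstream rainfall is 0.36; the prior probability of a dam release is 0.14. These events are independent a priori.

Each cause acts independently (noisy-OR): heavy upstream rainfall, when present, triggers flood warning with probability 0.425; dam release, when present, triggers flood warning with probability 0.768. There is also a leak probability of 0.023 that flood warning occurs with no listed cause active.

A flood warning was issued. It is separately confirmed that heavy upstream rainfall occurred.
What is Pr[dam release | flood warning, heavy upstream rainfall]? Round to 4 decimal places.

Pr[dam release | flood warning, heavy upstream rainfall] ≈ 0.2442

Under noisy-OR, P(flood warning | causes) = 1 − (1−0.023)·∏(1−qᵢ) over the active causes.
P(flood warning | heavy upstream rainfall) = 0.438225*0.86 + 0.869668*0.14 = 0.376873 + 0.121754 = 0.498627
The dam release-present share is 0.869668*0.14 = 0.121754.
P(dam release | flood warning, heavy upstream rainfall) = 0.121754 / 0.498627 ≈ 0.2442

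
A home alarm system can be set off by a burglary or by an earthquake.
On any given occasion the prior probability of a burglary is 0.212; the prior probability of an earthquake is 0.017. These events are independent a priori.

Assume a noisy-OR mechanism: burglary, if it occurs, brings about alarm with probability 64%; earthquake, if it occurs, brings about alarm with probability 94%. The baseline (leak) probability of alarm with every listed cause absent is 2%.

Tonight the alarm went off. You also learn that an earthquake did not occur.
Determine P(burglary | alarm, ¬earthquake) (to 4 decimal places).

Under noisy-OR, P(alarm | causes) = 1 − (1−0.02)·∏(1−qᵢ) over the active causes.
By total probability over both values of burglary:
  P(alarm | ¬earthquake) = 0.02×0.788 + 0.6472×0.212
        = 0.015760 + 0.137206 = 0.152966
Keeping only the burglary-present terms gives 0.137206, so
  P(burglary | alarm, ¬earthquake) = 0.137206 / 0.152966 ≈ 0.8970

P(burglary | alarm, ¬earthquake) ≈ 0.8970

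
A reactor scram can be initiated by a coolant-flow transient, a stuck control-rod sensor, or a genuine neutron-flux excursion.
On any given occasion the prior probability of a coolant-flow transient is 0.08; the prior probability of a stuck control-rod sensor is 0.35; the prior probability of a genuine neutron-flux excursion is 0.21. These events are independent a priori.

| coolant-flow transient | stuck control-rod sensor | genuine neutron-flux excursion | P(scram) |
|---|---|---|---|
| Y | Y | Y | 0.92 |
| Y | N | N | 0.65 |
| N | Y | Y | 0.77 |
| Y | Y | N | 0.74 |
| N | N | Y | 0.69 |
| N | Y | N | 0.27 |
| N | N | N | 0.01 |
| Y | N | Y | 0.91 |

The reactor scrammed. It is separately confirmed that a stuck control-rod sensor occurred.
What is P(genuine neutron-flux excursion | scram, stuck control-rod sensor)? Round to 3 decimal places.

P(scram | stuck control-rod sensor) = 0.27*0.92*0.79 + 0.77*0.92*0.21 + 0.74*0.08*0.79 + 0.92*0.08*0.21 = 0.196236 + 0.148764 + 0.046768 + 0.015456 = 0.407224
Restricting to configurations with genuine neutron-flux excursion present: 0.148764 + 0.015456 = 0.164220.
So P(genuine neutron-flux excursion | scram, stuck control-rod sensor) = 0.164220/0.407224 ≈ 0.403.

P(genuine neutron-flux excursion | scram, stuck control-rod sensor) ≈ 0.403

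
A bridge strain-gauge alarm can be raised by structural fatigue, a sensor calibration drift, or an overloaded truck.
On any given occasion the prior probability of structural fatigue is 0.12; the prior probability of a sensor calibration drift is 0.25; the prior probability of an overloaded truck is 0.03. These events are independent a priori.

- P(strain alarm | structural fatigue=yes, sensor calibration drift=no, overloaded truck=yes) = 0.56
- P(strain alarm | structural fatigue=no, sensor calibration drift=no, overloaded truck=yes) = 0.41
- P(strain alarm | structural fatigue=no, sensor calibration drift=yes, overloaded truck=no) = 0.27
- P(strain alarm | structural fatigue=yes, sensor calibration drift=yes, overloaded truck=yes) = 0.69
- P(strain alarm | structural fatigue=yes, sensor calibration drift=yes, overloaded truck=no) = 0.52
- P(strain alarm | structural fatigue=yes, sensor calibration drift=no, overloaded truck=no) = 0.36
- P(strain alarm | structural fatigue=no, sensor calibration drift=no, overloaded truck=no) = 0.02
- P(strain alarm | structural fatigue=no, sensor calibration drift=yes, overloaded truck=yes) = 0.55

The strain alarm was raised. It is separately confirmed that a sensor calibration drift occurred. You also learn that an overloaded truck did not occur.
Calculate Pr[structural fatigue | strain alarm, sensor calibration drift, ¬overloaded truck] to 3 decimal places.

Weight on structural fatigue=true, given the evidence: 0.52×0.12 = 0.062400
Denominator P(strain alarm | sensor calibration drift, ¬overloaded truck): 0.27×0.88 + 0.52×0.12 = 0.300000
Posterior = 0.062400 / 0.300000 ≈ 0.208

Pr[structural fatigue | strain alarm, sensor calibration drift, ¬overloaded truck] ≈ 0.208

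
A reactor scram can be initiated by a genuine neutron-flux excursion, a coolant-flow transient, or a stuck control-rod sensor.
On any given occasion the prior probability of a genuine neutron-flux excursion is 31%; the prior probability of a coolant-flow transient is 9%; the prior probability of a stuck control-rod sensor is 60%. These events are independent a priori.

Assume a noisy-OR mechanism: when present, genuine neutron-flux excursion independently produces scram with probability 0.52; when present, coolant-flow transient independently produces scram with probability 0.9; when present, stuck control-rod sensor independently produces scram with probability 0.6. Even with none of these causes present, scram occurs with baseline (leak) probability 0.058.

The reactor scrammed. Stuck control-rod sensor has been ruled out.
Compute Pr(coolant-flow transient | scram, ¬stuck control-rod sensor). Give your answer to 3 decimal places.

Pr(coolant-flow transient | scram, ¬stuck control-rod sensor) ≈ 0.303

Under noisy-OR, P(scram | causes) = 1 − (1−0.058)·∏(1−qᵢ) over the active causes.
Numerator (weight on configurations with coolant-flow transient): 0.056250 + 0.026638 = 0.082888
Normalizer over all consistent configurations: 0.058*0.69*0.91 + 0.9058*0.69*0.09 + 0.54784*0.31*0.91 + 0.954784*0.31*0.09 = 0.273852
Posterior = 0.082888 / 0.273852 ≈ 0.303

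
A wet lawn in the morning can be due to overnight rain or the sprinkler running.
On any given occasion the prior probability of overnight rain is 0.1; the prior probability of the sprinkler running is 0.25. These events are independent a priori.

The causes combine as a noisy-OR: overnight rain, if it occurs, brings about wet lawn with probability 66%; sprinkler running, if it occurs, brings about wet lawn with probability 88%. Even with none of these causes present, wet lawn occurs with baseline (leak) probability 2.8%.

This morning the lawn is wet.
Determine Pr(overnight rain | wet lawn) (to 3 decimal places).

Under noisy-OR, P(wet lawn | causes) = 1 − (1−0.028)·∏(1−qᵢ) over the active causes.
Numerator (weight on configurations with overnight rain): 0.050214 + 0.024009 = 0.074223
The normalizing constant is 0.028*0.9*0.75 + 0.88336*0.9*0.25 + 0.66952*0.1*0.75 + 0.960342*0.1*0.25 = 0.291879
Posterior = 0.074223 / 0.291879 ≈ 0.254

Pr(overnight rain | wet lawn) ≈ 0.254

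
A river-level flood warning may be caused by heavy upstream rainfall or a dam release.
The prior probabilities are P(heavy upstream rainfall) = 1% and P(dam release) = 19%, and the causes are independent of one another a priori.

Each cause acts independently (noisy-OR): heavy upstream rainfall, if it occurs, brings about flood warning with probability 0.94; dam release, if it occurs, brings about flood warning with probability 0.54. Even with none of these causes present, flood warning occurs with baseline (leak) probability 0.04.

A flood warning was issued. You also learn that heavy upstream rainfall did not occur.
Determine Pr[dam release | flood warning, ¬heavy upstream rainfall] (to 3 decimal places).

Pr[dam release | flood warning, ¬heavy upstream rainfall] ≈ 0.766

Under noisy-OR, P(flood warning | causes) = 1 − (1−0.04)·∏(1−qᵢ) over the active causes.
P(flood warning | ¬heavy upstream rainfall) = 0.04×0.81 + 0.5584×0.19 = 0.032400 + 0.106096 = 0.138496
The dam release-present share is 0.5584×0.19 = 0.106096.
Hence the posterior is 0.106096/0.138496 ≈ 0.766.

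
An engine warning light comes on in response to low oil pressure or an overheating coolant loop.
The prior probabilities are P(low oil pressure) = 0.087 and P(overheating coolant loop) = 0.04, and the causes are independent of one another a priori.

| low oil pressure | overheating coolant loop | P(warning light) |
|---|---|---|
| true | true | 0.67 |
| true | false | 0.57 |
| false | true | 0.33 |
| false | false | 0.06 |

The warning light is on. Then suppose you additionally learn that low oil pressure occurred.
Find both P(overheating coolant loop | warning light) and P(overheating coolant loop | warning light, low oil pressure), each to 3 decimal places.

P(overheating coolant loop | warning light) ≈ 0.126; P(overheating coolant loop | warning light, low oil pressure) ≈ 0.047

P(warning light) = 0.06*0.913*0.96 + 0.33*0.913*0.04 + 0.57*0.087*0.96 + 0.67*0.087*0.04 = 0.052589 + 0.012052 + 0.047606 + 0.002332 = 0.114579
Restricting to configurations with overheating coolant loop present: 0.012052 + 0.002332 = 0.014384.
So P(overheating coolant loop | warning light) = 0.014384/0.114579 ≈ 0.126.

With the extra evidence:
For the numerator, keep only overheating coolant loop=true terms: 0.67×0.04 = 0.026800
The normalizing constant is 0.57×0.96 + 0.67×0.04 = 0.574000
Posterior = 0.026800 / 0.574000 ≈ 0.047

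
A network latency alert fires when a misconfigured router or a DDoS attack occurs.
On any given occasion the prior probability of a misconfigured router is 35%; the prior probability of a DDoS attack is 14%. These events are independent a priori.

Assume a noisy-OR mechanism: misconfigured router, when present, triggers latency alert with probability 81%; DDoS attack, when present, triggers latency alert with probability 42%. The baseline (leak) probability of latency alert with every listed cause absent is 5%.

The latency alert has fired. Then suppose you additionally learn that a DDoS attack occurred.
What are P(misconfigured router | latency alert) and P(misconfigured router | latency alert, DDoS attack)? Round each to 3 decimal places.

Under noisy-OR, P(latency alert | causes) = 1 − (1−0.05)·∏(1−qᵢ) over the active causes.
Weight on misconfigured router=true, given the evidence: 0.246669 + 0.043870 = 0.290539
Denominator P(latency alert): 0.05×0.65×0.86 + 0.449×0.65×0.14 + 0.8195×0.35×0.86 + 0.89531×0.35×0.14 = 0.359348
P(misconfigured router | latency alert) = 0.290539/0.359348 ≈ 0.809

Now also conditioning on DDoS attack=true:
P(latency alert | DDoS attack) = 0.449×0.65 + 0.89531×0.35 = 0.291850 + 0.313358 = 0.605208
Restricting to configurations with misconfigured router present: 0.89531×0.35 = 0.313358.
Hence the posterior is 0.313358/0.605208 ≈ 0.518.

P(misconfigured router | latency alert) ≈ 0.809; P(misconfigured router | latency alert, DDoS attack) ≈ 0.518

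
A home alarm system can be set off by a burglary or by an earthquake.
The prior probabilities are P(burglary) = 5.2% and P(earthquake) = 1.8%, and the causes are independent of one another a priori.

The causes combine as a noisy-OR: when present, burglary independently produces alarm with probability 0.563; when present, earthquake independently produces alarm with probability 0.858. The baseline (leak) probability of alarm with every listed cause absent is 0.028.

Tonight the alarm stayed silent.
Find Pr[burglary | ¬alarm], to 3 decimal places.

Under noisy-OR, P(alarm | causes) = 1 − (1−0.028)·∏(1−qᵢ) over the active causes.
By total probability over the 4 (burglary, earthquake) configurations:
  P(¬alarm) = 0.972*0.948*0.982 + 0.138024*0.948*0.018 + 0.424764*0.052*0.982 + 0.060316*0.052*0.018
        = 0.904870 + 0.002355 + 0.021690 + 0.000056 = 0.928971
The terms with burglary present sum to 0.021746, so
  P(burglary | ¬alarm) = 0.021746 / 0.928971 ≈ 0.023

Pr[burglary | ¬alarm] ≈ 0.023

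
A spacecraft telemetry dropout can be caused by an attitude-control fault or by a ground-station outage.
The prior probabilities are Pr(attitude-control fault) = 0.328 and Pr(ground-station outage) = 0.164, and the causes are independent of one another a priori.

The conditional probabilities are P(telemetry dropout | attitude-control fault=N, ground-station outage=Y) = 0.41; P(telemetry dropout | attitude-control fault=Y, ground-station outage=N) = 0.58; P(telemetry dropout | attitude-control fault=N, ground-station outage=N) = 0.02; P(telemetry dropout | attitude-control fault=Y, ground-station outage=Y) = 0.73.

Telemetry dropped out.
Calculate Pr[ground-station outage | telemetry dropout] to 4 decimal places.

Pr[ground-station outage | telemetry dropout] ≈ 0.3315

P(telemetry dropout) = 0.02×0.672×0.836 + 0.41×0.672×0.164 + 0.58×0.328×0.836 + 0.73×0.328×0.164 = 0.011236 + 0.045185 + 0.159041 + 0.039268 = 0.254730
The ground-station outage-present share is 0.045185 + 0.039268 = 0.084453.
Hence the posterior is 0.084453/0.254730 ≈ 0.3315.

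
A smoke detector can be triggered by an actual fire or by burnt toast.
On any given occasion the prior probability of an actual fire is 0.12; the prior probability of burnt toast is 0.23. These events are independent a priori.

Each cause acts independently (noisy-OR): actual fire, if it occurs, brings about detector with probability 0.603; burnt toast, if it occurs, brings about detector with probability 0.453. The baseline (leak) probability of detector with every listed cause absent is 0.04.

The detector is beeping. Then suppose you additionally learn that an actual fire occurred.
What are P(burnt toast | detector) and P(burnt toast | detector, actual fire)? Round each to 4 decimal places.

Under noisy-OR, P(detector | causes) = 1 − (1−0.04)·∏(1−qᵢ) over the active causes.
By total probability over the 4 (actual fire, burnt toast) configurations:
  P(detector) = 0.04*0.88*0.77 + 0.47488*0.88*0.23 + 0.61888*0.12*0.77 + 0.791527*0.12*0.23
        = 0.027104 + 0.096116 + 0.057185 + 0.021846 = 0.202251
Keeping only the burnt toast-present terms gives 0.117962, so
  P(burnt toast | detector) = 0.117962 / 0.202251 ≈ 0.5832

With the extra evidence:
For the numerator, keep only burnt toast=true terms: 0.791527*0.23 = 0.182051
Denominator P(detector | actual fire): 0.61888*0.77 + 0.791527*0.23 = 0.658589
Posterior = 0.182051 / 0.658589 ≈ 0.2764
Conditioning on actual fire lowers the posterior on burnt toast: the classic explaining-away effect in a common-effect structure.

P(burnt toast | detector) ≈ 0.5832; P(burnt toast | detector, actual fire) ≈ 0.2764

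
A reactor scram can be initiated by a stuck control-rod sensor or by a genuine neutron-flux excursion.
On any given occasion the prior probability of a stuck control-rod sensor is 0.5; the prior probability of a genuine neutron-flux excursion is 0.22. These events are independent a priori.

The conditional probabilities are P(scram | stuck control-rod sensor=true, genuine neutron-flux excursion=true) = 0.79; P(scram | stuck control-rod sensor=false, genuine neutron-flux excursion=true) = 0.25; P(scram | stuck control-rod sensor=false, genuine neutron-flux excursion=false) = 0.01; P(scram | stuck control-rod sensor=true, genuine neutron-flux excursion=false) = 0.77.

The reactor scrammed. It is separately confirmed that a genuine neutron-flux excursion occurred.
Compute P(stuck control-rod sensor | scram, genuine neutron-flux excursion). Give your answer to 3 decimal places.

P(stuck control-rod sensor | scram, genuine neutron-flux excursion) ≈ 0.760

For the numerator, keep only stuck control-rod sensor=true terms: 0.79×0.5 = 0.395000
The normalizing constant is 0.25×0.5 + 0.79×0.5 = 0.520000
P(stuck control-rod sensor | scram, genuine neutron-flux excursion) = 0.395000/0.520000 ≈ 0.760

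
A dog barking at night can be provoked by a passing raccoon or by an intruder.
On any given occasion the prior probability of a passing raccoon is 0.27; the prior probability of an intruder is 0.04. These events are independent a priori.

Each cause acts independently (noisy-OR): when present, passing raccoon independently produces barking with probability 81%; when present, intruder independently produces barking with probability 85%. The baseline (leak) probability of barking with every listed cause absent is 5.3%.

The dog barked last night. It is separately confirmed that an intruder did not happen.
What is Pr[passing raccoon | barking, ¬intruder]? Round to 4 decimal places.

Pr[passing raccoon | barking, ¬intruder] ≈ 0.8513

Under noisy-OR, P(barking | causes) = 1 − (1−0.053)·∏(1−qᵢ) over the active causes.
P(barking | ¬intruder) = 0.053·0.73 + 0.82007·0.27 = 0.038690 + 0.221419 = 0.260109
Restricting to configurations with passing raccoon present: 0.82007·0.27 = 0.221419.
Hence the posterior is 0.221419/0.260109 ≈ 0.8513.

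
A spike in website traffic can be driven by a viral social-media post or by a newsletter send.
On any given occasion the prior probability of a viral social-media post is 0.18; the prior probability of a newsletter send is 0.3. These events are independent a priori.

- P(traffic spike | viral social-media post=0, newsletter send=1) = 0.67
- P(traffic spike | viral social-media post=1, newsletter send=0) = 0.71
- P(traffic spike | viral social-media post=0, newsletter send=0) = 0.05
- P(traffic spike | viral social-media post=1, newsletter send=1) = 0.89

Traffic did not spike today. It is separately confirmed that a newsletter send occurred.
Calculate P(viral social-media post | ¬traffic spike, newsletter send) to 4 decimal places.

P(viral social-media post | ¬traffic spike, newsletter send) ≈ 0.0682

Weight on viral social-media post=true, given the evidence: 0.11*0.18 = 0.019800
The normalizing constant is 0.33*0.82 + 0.11*0.18 = 0.290400
Posterior = 0.019800 / 0.290400 ≈ 0.0682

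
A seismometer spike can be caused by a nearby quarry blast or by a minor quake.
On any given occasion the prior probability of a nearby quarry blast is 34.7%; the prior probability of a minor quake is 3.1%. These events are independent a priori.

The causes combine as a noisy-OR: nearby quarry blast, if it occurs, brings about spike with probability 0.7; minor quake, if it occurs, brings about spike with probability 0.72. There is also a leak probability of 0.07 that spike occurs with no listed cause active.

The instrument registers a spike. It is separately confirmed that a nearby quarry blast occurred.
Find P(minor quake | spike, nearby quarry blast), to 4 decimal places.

Under noisy-OR, P(spike | causes) = 1 − (1−0.07)·∏(1−qᵢ) over the active causes.
P(spike | nearby quarry blast) = 0.721*0.969 + 0.92188*0.031 = 0.698649 + 0.028578 = 0.727227
Of this, 0.028578 comes from 0.92188*0.031 (the minor quake=true cases).
So P(minor quake | spike, nearby quarry blast) = 0.028578/0.727227 ≈ 0.0393.

P(minor quake | spike, nearby quarry blast) ≈ 0.0393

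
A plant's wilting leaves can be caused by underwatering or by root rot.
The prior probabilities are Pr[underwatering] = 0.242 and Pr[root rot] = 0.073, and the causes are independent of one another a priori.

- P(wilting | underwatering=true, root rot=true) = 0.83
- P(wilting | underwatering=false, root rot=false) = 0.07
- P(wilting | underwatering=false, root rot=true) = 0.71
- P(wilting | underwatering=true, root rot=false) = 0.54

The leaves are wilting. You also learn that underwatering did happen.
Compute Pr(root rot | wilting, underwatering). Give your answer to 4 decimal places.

For the numerator, keep only root rot=true terms: 0.83*0.073 = 0.060590
Denominator P(wilting | underwatering): 0.54*0.927 + 0.83*0.073 = 0.561170
Posterior = 0.060590 / 0.561170 ≈ 0.1080

Pr(root rot | wilting, underwatering) ≈ 0.1080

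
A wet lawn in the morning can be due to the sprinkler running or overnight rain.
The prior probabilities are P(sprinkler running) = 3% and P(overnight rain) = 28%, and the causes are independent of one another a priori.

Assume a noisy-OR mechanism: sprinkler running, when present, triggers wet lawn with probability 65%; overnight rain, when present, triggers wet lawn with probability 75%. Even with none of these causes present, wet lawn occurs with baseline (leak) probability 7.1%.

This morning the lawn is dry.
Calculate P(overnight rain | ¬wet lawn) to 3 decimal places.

P(overnight rain | ¬wet lawn) ≈ 0.089

Under noisy-OR, P(wet lawn | causes) = 1 − (1−0.071)·∏(1−qᵢ) over the active causes.
Sum P(¬wet lawn|·) weighted by the priors over the 4 (sprinkler running, overnight rain) configurations:
  P(¬wet lawn) = 0.929×0.97×0.72 + 0.23225×0.97×0.28 + 0.32515×0.03×0.72 + 0.081287×0.03×0.28
        = 0.648814 + 0.063079 + 0.007023 + 0.000683 = 0.719599
Keeping only the overnight rain-present terms gives 0.063762, so
  P(overnight rain | ¬wet lawn) = 0.063762 / 0.719599 ≈ 0.089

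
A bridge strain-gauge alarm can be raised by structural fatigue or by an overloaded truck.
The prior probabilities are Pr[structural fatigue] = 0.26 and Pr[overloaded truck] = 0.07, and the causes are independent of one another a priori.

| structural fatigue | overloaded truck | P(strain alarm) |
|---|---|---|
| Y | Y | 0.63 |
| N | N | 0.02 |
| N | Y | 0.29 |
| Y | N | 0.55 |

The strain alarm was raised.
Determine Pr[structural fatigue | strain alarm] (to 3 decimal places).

For the numerator, keep only structural fatigue=true terms: 0.132990 + 0.011466 = 0.144456
Denominator P(strain alarm): 0.02·0.74·0.93 + 0.29·0.74·0.07 + 0.55·0.26·0.93 + 0.63·0.26·0.07 = 0.173242
P(structural fatigue | strain alarm) = 0.144456/0.173242 ≈ 0.834

Pr[structural fatigue | strain alarm] ≈ 0.834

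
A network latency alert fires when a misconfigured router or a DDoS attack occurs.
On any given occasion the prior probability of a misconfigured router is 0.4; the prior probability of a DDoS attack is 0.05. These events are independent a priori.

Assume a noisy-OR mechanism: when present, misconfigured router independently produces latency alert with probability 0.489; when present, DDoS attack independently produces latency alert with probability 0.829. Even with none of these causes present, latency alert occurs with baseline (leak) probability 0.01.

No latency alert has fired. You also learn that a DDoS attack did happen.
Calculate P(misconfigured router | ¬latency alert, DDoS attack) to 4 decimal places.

P(misconfigured router | ¬latency alert, DDoS attack) ≈ 0.2541

Under noisy-OR, P(latency alert | causes) = 1 − (1−0.01)·∏(1−qᵢ) over the active causes.
Numerator (weight on configurations with misconfigured router): 0.086507·0.4 = 0.034603
Normalizer over all consistent configurations: 0.16929·0.6 + 0.086507·0.4 = 0.136177
Posterior = 0.034603 / 0.136177 ≈ 0.2541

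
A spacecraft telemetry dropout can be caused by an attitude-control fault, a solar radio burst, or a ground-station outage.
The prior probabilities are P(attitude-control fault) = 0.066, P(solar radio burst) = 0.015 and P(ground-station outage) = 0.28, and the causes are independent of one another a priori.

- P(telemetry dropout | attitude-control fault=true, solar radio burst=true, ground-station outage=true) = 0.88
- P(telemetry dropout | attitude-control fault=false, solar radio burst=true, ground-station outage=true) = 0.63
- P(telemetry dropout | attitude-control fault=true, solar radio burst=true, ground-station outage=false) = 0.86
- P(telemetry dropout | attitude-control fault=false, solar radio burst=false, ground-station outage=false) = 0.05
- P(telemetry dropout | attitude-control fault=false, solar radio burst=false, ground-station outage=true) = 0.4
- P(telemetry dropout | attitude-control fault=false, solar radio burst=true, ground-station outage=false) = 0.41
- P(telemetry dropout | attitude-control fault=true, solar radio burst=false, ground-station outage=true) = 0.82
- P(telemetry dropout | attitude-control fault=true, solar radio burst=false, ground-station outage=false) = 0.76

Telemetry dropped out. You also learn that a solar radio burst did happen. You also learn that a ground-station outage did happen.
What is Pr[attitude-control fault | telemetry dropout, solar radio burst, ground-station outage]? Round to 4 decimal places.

Sum P(telemetry dropout|·) weighted by the priors over both values of attitude-control fault:
  P(telemetry dropout | solar radio burst, ground-station outage) = 0.63*0.934 + 0.88*0.066
        = 0.588420 + 0.058080 = 0.646500
Configurations with attitude-control fault contribute 0.058080, so
  P(attitude-control fault | telemetry dropout, solar radio burst, ground-station outage) = 0.058080 / 0.646500 ≈ 0.0898

Pr[attitude-control fault | telemetry dropout, solar radio burst, ground-station outage] ≈ 0.0898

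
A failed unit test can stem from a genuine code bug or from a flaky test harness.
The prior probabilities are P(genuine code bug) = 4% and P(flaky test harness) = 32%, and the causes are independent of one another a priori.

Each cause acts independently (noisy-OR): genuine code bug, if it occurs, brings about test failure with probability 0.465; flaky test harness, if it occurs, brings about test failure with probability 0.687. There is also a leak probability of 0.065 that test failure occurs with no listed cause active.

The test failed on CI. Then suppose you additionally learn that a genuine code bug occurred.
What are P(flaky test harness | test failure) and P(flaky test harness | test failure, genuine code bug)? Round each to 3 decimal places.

Under noisy-OR, P(test failure | causes) = 1 − (1−0.065)·∏(1−qᵢ) over the active causes.
Sum P(test failure|·) weighted by the priors over the 4 (genuine code bug, flaky test harness) configurations:
  P(test failure) = 0.065×0.96×0.68 + 0.707345×0.96×0.32 + 0.499775×0.04×0.68 + 0.84343×0.04×0.32
        = 0.042432 + 0.217296 + 0.013594 + 0.010796 = 0.284118
Configurations with flaky test harness contribute 0.228092, so
  P(flaky test harness | test failure) = 0.228092 / 0.284118 ≈ 0.803

Now condition on the additional information:
For the numerator, keep only flaky test harness=true terms: 0.84343·0.32 = 0.269898
Denominator P(test failure | genuine code bug): 0.499775·0.68 + 0.84343·0.32 = 0.609745
Posterior = 0.269898 / 0.609745 ≈ 0.443
The drop from 0.803 to 0.443 is the explaining-away (discounting) effect.

P(flaky test harness | test failure) ≈ 0.803; P(flaky test harness | test failure, genuine code bug) ≈ 0.443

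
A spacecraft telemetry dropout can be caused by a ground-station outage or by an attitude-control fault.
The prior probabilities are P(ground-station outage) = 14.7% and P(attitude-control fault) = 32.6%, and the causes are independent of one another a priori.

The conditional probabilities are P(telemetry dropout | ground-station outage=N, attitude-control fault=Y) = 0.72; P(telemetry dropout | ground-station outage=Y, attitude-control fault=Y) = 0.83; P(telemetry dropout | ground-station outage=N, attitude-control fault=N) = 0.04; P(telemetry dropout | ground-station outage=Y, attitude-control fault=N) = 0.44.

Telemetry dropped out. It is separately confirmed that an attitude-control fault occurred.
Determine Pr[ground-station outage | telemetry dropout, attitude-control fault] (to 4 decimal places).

Numerator (weight on configurations with ground-station outage): 0.83×0.147 = 0.122010
Denominator P(telemetry dropout | attitude-control fault): 0.72×0.853 + 0.83×0.147 = 0.736170
Posterior = 0.122010 / 0.736170 ≈ 0.1657

Pr[ground-station outage | telemetry dropout, attitude-control fault] ≈ 0.1657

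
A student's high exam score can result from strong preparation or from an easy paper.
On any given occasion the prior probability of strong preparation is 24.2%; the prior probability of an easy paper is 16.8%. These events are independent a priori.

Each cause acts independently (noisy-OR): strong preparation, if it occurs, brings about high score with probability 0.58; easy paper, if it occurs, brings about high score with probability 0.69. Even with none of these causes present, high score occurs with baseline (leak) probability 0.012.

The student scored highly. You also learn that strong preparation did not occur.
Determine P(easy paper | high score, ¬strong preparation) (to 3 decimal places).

Under noisy-OR, P(high score | causes) = 1 − (1−0.012)·∏(1−qᵢ) over the active causes.
P(high score | ¬strong preparation) = 0.012*0.832 + 0.69372*0.168 = 0.009984 + 0.116545 = 0.126529
Of this, 0.116545 comes from 0.69372*0.168 (the easy paper=true cases).
Hence the posterior is 0.116545/0.126529 ≈ 0.921.

P(easy paper | high score, ¬strong preparation) ≈ 0.921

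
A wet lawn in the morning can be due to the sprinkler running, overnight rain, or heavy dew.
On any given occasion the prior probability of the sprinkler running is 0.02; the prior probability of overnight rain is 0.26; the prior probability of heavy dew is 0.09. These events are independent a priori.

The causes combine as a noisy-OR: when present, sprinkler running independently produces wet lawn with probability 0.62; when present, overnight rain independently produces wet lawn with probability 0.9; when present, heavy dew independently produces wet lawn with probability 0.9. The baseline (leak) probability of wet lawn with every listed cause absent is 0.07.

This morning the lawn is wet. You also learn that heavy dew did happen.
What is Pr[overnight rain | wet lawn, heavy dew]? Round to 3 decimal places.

Pr[overnight rain | wet lawn, heavy dew] ≈ 0.277

Under noisy-OR, P(wet lawn | causes) = 1 − (1−0.07)·∏(1−qᵢ) over the active causes.
Enumerate the 4 (sprinkler running, overnight rain) configurations and weight by the priors:
  P(wet lawn | heavy dew) = 0.907·0.98·0.74 + 0.9907·0.98·0.26 + 0.96466·0.02·0.74 + 0.996466·0.02·0.26
        = 0.657756 + 0.252430 + 0.014277 + 0.005182 = 0.929645
The terms with overnight rain present sum to 0.257612, so
  P(overnight rain | wet lawn, heavy dew) = 0.257612 / 0.929645 ≈ 0.277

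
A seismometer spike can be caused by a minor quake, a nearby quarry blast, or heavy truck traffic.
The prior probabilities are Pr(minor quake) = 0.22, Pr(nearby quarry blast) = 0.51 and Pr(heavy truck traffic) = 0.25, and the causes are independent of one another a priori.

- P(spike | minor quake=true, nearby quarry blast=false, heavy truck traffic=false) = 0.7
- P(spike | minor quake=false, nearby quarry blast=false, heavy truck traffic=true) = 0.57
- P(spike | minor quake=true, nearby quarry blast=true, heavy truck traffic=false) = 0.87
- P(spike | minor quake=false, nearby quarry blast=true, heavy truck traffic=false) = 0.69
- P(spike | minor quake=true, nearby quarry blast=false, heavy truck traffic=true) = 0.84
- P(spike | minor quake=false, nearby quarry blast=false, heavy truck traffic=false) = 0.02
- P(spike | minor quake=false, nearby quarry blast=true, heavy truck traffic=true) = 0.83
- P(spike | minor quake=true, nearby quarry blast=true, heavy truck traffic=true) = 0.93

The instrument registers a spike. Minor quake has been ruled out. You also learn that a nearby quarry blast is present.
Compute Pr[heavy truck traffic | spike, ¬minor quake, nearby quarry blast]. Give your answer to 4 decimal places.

For the numerator, keep only heavy truck traffic=true terms: 0.83×0.25 = 0.207500
Normalizer over all consistent configurations: 0.69×0.75 + 0.83×0.25 = 0.725000
P(heavy truck traffic | spike, ¬minor quake, nearby quarry blast) = 0.207500/0.725000 ≈ 0.2862

Pr[heavy truck traffic | spike, ¬minor quake, nearby quarry blast] ≈ 0.2862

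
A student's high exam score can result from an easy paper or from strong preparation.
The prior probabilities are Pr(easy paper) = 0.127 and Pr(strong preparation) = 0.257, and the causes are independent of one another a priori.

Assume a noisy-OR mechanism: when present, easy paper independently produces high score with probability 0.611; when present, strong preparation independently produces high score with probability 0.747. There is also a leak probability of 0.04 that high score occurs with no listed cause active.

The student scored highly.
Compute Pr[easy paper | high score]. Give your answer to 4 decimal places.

Under noisy-OR, P(high score | causes) = 1 − (1−0.04)·∏(1−qᵢ) over the active causes.
By total probability over the 4 (easy paper, strong preparation) configurations:
  P(high score) = 0.04·0.873·0.743 + 0.75712·0.873·0.257 + 0.62656·0.127·0.743 + 0.90552·0.127·0.257
        = 0.025946 + 0.169868 + 0.059123 + 0.029555 = 0.284492
The terms with easy paper present sum to 0.088678, so
  P(easy paper | high score) = 0.088678 / 0.284492 ≈ 0.3117

Pr[easy paper | high score] ≈ 0.3117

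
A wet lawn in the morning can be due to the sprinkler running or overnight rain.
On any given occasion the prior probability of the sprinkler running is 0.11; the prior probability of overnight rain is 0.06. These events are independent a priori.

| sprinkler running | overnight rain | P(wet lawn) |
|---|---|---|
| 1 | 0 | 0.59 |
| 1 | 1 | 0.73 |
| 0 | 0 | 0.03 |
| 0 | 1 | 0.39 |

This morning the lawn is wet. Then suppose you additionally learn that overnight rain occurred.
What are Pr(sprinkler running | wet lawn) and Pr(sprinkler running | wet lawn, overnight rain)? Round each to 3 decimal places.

Sum P(wet lawn|·) weighted by the priors over the 4 (sprinkler running, overnight rain) configurations:
  P(wet lawn) = 0.03×0.89×0.94 + 0.39×0.89×0.06 + 0.59×0.11×0.94 + 0.73×0.11×0.06
        = 0.025098 + 0.020826 + 0.061006 + 0.004818 = 0.111748
The terms with sprinkler running present sum to 0.065824, so
  P(sprinkler running | wet lawn) = 0.065824 / 0.111748 ≈ 0.589

With the extra evidence:
P(wet lawn | overnight rain) = 0.39×0.89 + 0.73×0.11 = 0.347100 + 0.080300 = 0.427400
The sprinkler running-present share is 0.73×0.11 = 0.080300.
So P(sprinkler running | wet lawn, overnight rain) = 0.080300/0.427400 ≈ 0.188.
— overnight rain explains away the evidence for sprinkler running.

Pr(sprinkler running | wet lawn) ≈ 0.589; Pr(sprinkler running | wet lawn, overnight rain) ≈ 0.188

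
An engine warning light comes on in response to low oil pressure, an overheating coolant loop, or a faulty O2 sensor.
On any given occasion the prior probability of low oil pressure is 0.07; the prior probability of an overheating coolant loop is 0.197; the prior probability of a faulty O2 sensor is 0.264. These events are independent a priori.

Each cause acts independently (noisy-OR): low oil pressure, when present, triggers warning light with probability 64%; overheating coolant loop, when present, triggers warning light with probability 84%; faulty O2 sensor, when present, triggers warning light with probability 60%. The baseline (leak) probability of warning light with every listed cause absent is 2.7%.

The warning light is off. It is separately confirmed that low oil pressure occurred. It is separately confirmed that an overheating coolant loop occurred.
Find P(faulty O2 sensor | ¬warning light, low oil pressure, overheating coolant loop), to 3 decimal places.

P(faulty O2 sensor | ¬warning light, low oil pressure, overheating coolant loop) ≈ 0.125

Under noisy-OR, P(warning light | causes) = 1 − (1−0.027)·∏(1−qᵢ) over the active causes.
P(¬warning light | low oil pressure, overheating coolant loop) = 0.056045·0.736 + 0.022418·0.264 = 0.041249 + 0.005918 = 0.047167
Restricting to configurations with faulty O2 sensor present: 0.022418·0.264 = 0.005918.
Hence the posterior is 0.005918/0.047167 ≈ 0.125.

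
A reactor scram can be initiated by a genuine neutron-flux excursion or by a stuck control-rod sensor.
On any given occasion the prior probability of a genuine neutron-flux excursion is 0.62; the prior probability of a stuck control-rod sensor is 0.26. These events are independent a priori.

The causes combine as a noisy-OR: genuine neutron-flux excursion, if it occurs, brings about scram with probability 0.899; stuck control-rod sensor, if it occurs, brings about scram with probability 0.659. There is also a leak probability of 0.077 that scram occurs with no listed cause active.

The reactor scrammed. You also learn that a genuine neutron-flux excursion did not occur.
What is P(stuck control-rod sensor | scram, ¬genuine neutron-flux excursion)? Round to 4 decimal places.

Under noisy-OR, P(scram | causes) = 1 − (1−0.077)·∏(1−qᵢ) over the active causes.
Sum P(scram|·) weighted by the priors over both values of stuck control-rod sensor:
  P(scram | ¬genuine neutron-flux excursion) = 0.077×0.74 + 0.685257×0.26
        = 0.056980 + 0.178167 = 0.235147
The terms with stuck control-rod sensor present sum to 0.178167, so
  P(stuck control-rod sensor | scram, ¬genuine neutron-flux excursion) = 0.178167 / 0.235147 ≈ 0.7577

P(stuck control-rod sensor | scram, ¬genuine neutron-flux excursion) ≈ 0.7577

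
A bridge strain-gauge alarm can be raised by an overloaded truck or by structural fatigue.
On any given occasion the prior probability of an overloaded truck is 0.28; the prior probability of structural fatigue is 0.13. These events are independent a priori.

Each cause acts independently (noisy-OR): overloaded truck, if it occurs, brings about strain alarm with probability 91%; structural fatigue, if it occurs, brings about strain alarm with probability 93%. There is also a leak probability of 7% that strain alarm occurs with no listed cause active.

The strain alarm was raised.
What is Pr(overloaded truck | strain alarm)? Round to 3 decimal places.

Pr(overloaded truck | strain alarm) ≈ 0.664

Under noisy-OR, P(strain alarm | causes) = 1 − (1−0.07)·∏(1−qᵢ) over the active causes.
P(strain alarm) = 0.07*0.72*0.87 + 0.9349*0.72*0.13 + 0.9163*0.28*0.87 + 0.994141*0.28*0.13 = 0.043848 + 0.087507 + 0.223211 + 0.036187 = 0.390753
Of this, 0.259398 comes from 0.223211 + 0.036187 (the overloaded truck=true cases).
Hence the posterior is 0.259398/0.390753 ≈ 0.664.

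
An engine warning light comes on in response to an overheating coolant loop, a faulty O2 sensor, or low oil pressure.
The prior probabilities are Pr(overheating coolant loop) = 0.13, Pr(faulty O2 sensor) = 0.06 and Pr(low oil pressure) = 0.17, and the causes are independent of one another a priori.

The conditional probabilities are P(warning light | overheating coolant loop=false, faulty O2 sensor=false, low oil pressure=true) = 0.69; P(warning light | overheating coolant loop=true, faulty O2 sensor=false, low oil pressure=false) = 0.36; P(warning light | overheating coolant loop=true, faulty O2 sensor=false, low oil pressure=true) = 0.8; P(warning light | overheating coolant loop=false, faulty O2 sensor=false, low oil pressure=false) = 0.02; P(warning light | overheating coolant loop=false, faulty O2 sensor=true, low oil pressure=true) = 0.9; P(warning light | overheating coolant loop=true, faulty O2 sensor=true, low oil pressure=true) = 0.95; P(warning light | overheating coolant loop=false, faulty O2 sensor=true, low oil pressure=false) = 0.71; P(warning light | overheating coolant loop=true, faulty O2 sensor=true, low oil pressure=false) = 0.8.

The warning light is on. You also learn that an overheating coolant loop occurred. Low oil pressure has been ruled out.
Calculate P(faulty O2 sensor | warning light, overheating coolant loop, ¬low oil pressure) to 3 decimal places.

P(faulty O2 sensor | warning light, overheating coolant loop, ¬low oil pressure) ≈ 0.124

Numerator (weight on configurations with faulty O2 sensor): 0.8·0.06 = 0.048000
Normalizer over all consistent configurations: 0.36·0.94 + 0.8·0.06 = 0.386400
P(faulty O2 sensor | warning light, overheating coolant loop, ¬low oil pressure) = 0.048000/0.386400 ≈ 0.124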